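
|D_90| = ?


|D_n| = 2n (n rotations and n reflections)
|D_90| = 2×90 = 180

|D_90| = 180


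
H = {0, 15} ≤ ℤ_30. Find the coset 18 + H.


18 + H = {18 + h (mod 30) : h ∈ H}
18+0=18, 18+15=3
18 + H = {3, 18} = 3 + H

18 + H = {3, 18}


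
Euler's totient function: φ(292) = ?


Factor n: 292 = 2^2 × 73
φ(n) = n · ∏(1 - 1/p) over distinct primes p | n
φ(292) = 292 · (1 - 1/2) · (1 - 1/73) = 144

φ(292) = 144


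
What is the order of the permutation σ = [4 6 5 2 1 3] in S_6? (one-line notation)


Cycle decomposition: (1 4 2 6 3 5)
Cycle lengths: 6
Order = lcm(6) = 6

ord(σ) = 6


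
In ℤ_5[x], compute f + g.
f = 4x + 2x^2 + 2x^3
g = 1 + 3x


Add coefficients mod 5:
x^0: 0 + 1 = 1 (mod 5)
x^1: 4 + 3 = 2 (mod 5)
x^2: 2 + 0 = 2 (mod 5)
x^3: 2 + 0 = 2 (mod 5)
Result: 1 + 2x + 2x^2 + 2x^3

f + g = 1 + 2x + 2x^2 + 2x^3


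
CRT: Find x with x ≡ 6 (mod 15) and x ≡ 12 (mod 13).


m₁ = 15, m₂ = 13, gcd = 1, so CRT applies. M = m₁·m₂ = 195
Let M₁ = M/m₁ = 13, M₂ = M/m₂ = 15
Find y₁ ≡ M₁⁻¹ (mod m₁): 13⁻¹ ≡ 7 (mod 15)
Find y₂ ≡ M₂⁻¹ (mod m₂): 15⁻¹ ≡ 7 (mod 13)
x = a₁·M₁·y₁ + a₂·M₂·y₂ = 6·13·7 + 12·15·7 = 1806
Reduce mod 195: x ≡ 51
Check: 51 mod 15 = 6 ✓, 51 mod 13 = 12 ✓

x ≡ 51 (mod 195)


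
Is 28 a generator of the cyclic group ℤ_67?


g generates ℤ_n iff gcd(g, n) = 1
gcd(28, 67) = 1
Since gcd = 1, 28 is a generator.

Yes, 28 generates ℤ_67


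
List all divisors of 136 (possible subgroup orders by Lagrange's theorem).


Lagrange's theorem: |H| divides |G|
|G| = 136
Divisors of 136: 1, 2, 4, 8, 17, 34, 68, 136

Possible subgroup orders: {1, 2, 4, 8, 17, 34, 68, 136}


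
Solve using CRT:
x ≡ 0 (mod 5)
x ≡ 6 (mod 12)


m₁ = 5, m₂ = 12, gcd = 1, so CRT applies. M = m₁·m₂ = 60
Let M₁ = M/m₁ = 12, M₂ = M/m₂ = 5
Find y₁ ≡ M₁⁻¹ (mod m₁): 12⁻¹ ≡ 3 (mod 5)
Find y₂ ≡ M₂⁻¹ (mod m₂): 5⁻¹ ≡ 5 (mod 12)
x = a₁·M₁·y₁ + a₂·M₂·y₂ = 0·12·3 + 6·5·5 = 150
Reduce mod 60: x ≡ 30
Check: 30 mod 5 = 0 ✓, 30 mod 12 = 6 ✓

x ≡ 30 (mod 60)


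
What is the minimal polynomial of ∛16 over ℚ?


∛16 satisfies x³ - 16 = 0, irreducible over ℚ (no rational root; 16 is not a perfect cube)

Minimal polynomial: x³ - 16


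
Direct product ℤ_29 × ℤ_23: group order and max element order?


|ℤ_29 × ℤ_23| = 29 × 23 = 667
Max element order = lcm(29,23) = 667
Cyclic? Yes (gcd=1)

|ℤ_29×ℤ_23| = 667, max element order = 667


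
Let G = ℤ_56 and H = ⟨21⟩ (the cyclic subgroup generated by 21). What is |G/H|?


|⟨21⟩| = n / gcd(21, 56) = 56 / 7 = 8
H is normal (ℤ_56 is abelian).
|G/H| = |G| / |H| = 56 / 8 = 7

|G/H| = 7


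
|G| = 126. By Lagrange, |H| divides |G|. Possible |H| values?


Lagrange's theorem: |H| divides |G|
|G| = 126
Divisors of 126: 1, 2, 3, 6, 7, 9, 14, 18, 21, 42, 63, 126

Possible subgroup orders: {1, 2, 3, 6, 7, 9, 14, 18, 21, 42, 63, 126}


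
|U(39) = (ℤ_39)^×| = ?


U(n) is the group of units mod n; |U(n)| = φ(n)
|U(39)| = φ(39) = 24

|U(39) = (ℤ_39)^×| = 24


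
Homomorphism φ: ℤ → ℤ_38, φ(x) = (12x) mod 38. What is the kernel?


Kernel = preimage of identity
ker(φ) = {x ∈ ℤ : 12x ≡ 0 (mod 38)}. gcd(12,38) = 2, so 12x ≡ 0 (mod 38) ⟺ x ≡ 0 (mod 38/2 = 19). Hence ker(φ) = 19ℤ

ker(φ) = 19ℤ


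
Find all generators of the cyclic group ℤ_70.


g generates ℤ_n iff gcd(g,n) = 1
Prime factors of 70: 2, 5, 7
Generators are g ∈ {1,...,69} not divisible by any of these primes.
Generators: {1, 3, 9, 11, 13, 17, 19, 23, 27, 29, 31, 33, 37, 39, 41, 43, 47, 51, 53, 57, 59, 61, 67, 69}
Number of generators = φ(70) = 24

Generators of ℤ_70 = {1, 3, 9, 11, 13, 17, 19, 23, 27, 29, 31, 33, 37, 39, 41, 43, 47, 51, 53, 57, 59, 61, 67, 69}


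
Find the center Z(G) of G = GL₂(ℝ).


Z(G) = {g ∈ G | gx = xg for all x ∈ G}
Only scalar multiples of the identity commute with all invertible matrices

Z(GL₂(ℝ)) = {aI : a ∈ ℝ, a ≠ 0}


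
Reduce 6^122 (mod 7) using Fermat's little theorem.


Fermat's little theorem: if p is prime and gcd(a,p)=1, then a^(p-1) ≡ 1 (mod p)
p = 7 is prime, gcd(6,7) = 1
Reduce exponent: 122 mod 6 = 2
So 6^122 ≡ 6^2 (mod 7)
6^2 mod 7 = 1

6^122 ≡ 1 (mod 7)


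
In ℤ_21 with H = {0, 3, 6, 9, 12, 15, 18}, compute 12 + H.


12 + H = {12 + h (mod 21) : h ∈ H}
12+0=12, 12+3=15, 12+6=18, 12+9=0, 12+12=3, 12+15=6, 12+18=9
12 + H = {0, 3, 6, 9, 12, 15, 18} = 0 + H

12 + H = {0, 3, 6, 9, 12, 15, 18}


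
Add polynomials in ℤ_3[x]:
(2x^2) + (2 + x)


Add coefficients mod 3:
x^0: 0 + 2 = 2 (mod 3)
x^1: 0 + 1 = 1 (mod 3)
x^2: 2 + 0 = 2 (mod 3)
Result: 2 + x + 2x^2

f + g = 2 + x + 2x^2


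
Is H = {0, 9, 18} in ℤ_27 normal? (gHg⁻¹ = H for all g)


H = {0, 9, 18} in ℤ_27
ℤ_27 is abelian; every subgroup of an abelian group is normal

Yes, normal subgroup


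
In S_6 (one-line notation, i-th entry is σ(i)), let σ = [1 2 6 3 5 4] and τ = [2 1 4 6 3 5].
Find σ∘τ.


σ∘τ: apply τ first, then σ
1 →τ 2 →σ 2
2 →τ 1 →σ 1
3 →τ 4 →σ 3
4 →τ 6 →σ 4
5 →τ 3 →σ 6
6 →τ 5 →σ 5

σ∘τ = [2 1 3 4 6 5]


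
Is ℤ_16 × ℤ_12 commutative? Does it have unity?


Direct product ring; commutative with unity (1,1); but (1,0)·(0,1) = (0,0) gives zero divisors, so not an integral domain
Commutative: Yes
Integral domain: No
Has unity: Yes

ℤ_16 × ℤ_12: Commutative=Yes, Unity=Yes


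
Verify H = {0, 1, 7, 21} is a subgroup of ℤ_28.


Subgroup test for H = {0, 1, 7, 21} in (ℤ_28, +):
(1) 0 ∈ H? Yes
(2) Closure: for all a,b ∈ H, (a+b) mod 28 ∈ H? No  [counterexample: 1 + 1 = 2 ∉ H]
(3) Inverses: for all a ∈ H, -a mod 28 ∈ H? No

No, H is not a subgroup of ℤ_28


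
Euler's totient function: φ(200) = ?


Factor n: 200 = 2^3 × 5^2
φ(n) = n · ∏(1 - 1/p) over distinct primes p | n
φ(200) = 200 · (1 - 1/2) · (1 - 1/5) = 80

φ(200) = 80


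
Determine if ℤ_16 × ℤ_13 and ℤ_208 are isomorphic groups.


Comparing ℤ_16 × ℤ_13 and ℤ_208:
gcd(16,13) = 1, so ℤ_16 × ℤ_13 ≅ ℤ_208 (CRT)

Yes, ℤ_16 × ℤ_13 ≅ ℤ_208


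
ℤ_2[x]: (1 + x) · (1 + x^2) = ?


Expand and collect like terms; reduce coefficients mod 2:
x^0: 1·1 = 1 ≡ 1 (mod 2)
x^1: 1·0 + 1·1 = 1 ≡ 1 (mod 2)
x^2: 1·1 + 1·0 = 1 ≡ 1 (mod 2)
x^3: 1·1 = 1 ≡ 1 (mod 2)
Result: 1 + x + x^2 + x^3

f · g = 1 + x + x^2 + x^3


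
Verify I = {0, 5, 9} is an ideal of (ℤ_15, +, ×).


Check ideal conditions for I = {0, 5, 9} in ℤ_15:
(1) I is an additive subgroup? No
(2) For r ∈ ℤ_15 and a ∈ I: r·a ∈ I? No  [counterexample: r=2, a=5, r·a mod 15 = 10 ∉ I]

No, I is not an ideal of ℤ_15


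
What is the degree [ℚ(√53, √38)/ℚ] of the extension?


[ℚ(√53,√38):ℚ] = [ℚ(√53,√38):ℚ(√53)]·[ℚ(√53):ℚ] = 2·2 = 4

[ℚ(√53, √38)/ℚ] = 4


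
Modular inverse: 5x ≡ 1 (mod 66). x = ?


Use the extended Euclidean algorithm to write 1 = 5·s + 66·t; then s mod 66 is the inverse.
Euclidean algorithm:
  5 = 0·66 + 5
  66 = 13·5 + 1
  5 = 5·1 + 0
gcd(5,66) = 1
Back-substitution gives: 5·(-13) + 66·(1) = 1
So 5⁻¹ ≡ -13 ≡ 53 (mod 66)
Check: 5 × 53 = 265 ≡ 1 (mod 66) ✓

5⁻¹ ≡ 53 (mod 66)


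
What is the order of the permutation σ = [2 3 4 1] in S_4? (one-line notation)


Cycle decomposition: (1 2 3 4)
Cycle lengths: 4
Order = lcm(4) = 4

ord(σ) = 4


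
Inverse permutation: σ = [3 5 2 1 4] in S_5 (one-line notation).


To find σ⁻¹, swap domain and range:
σ(1) = 3 → σ⁻¹(3) = 1
σ(2) = 5 → σ⁻¹(5) = 2
σ(3) = 2 → σ⁻¹(2) = 3
σ(4) = 1 → σ⁻¹(1) = 4
σ(5) = 4 → σ⁻¹(4) = 5

σ⁻¹ = [4 3 1 5 2]


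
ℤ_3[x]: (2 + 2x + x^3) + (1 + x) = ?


Add coefficients mod 3:
x^0: 2 + 1 = 0 (mod 3)
x^1: 2 + 1 = 0 (mod 3)
x^2: 0 + 0 = 0 (mod 3)
x^3: 1 + 0 = 1 (mod 3)
Result: x^3

f + g = x^3


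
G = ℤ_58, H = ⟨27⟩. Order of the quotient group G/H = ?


|⟨27⟩| = n / gcd(27, 58) = 58 / 1 = 58
H is normal (ℤ_58 is abelian).
|G/H| = |G| / |H| = 58 / 58 = 1

|G/H| = 1


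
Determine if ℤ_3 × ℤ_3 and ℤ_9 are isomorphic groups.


Comparing ℤ_3 × ℤ_3 and ℤ_9:
gcd(3,3) = 3 ≠ 1. Max element order in ℤ_3×ℤ_3 is lcm(3,3) = 3 < 9, so it has no element of order 9

No, ℤ_3 × ℤ_3 ≇ ℤ_9


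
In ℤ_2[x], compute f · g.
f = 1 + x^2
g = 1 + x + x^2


Expand and collect like terms; reduce coefficients mod 2:
x^0: 1·1 = 1 ≡ 1 (mod 2)
x^1: 1·1 + 0·1 = 1 ≡ 1 (mod 2)
x^2: 1·1 + 0·1 + 1·1 = 2 ≡ 0 (mod 2)
x^3: 0·1 + 1·1 = 1 ≡ 1 (mod 2)
x^4: 1·1 = 1 ≡ 1 (mod 2)
Result: 1 + x + x^3 + x^4

f · g = 1 + x + x^3 + x^4


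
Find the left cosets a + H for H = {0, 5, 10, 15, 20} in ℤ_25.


H = {0, 5, 10, 15, 20}, |H| = 5
Number of cosets = |G|/|H| = 25/5 = 5
0 + H = {0, 5, 10, 15, 20}
1 + H = {1, 6, 11, 16, 21}
2 + H = {2, 7, 12, 17, 22}
3 + H = {3, 8, 13, 18, 23}
4 + H = {4, 9, 14, 19, 24}

Cosets: 0+H={0,5,10,15,20}; 1+H={1,6,11,16,21}; 2+H={2,7,12,17,22}; 3+H={3,8,13,18,23}; 4+H={4,9,14,19,24}


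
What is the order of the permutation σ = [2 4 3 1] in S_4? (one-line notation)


Cycle decomposition: (1 2 4)
Cycle lengths: 3
Order = lcm(3) = 3

ord(σ) = 3


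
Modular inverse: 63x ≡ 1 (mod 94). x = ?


Use the extended Euclidean algorithm to write 1 = 63·s + 94·t; then s mod 94 is the inverse.
Euclidean algorithm:
  63 = 0·94 + 63
  94 = 1·63 + 31
  63 = 2·31 + 1
  31 = 31·1 + 0
gcd(63,94) = 1
Back-substitution gives: 63·(3) + 94·(-2) = 1
So 63⁻¹ ≡ 3 ≡ 3 (mod 94)
Check: 63 × 3 = 189 ≡ 1 (mod 94) ✓

63⁻¹ ≡ 3 (mod 94)


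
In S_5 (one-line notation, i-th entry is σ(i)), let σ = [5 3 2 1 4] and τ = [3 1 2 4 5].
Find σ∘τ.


σ∘τ: apply τ first, then σ
1 →τ 3 →σ 2
2 →τ 1 →σ 5
3 →τ 2 →σ 3
4 →τ 4 →σ 1
5 →τ 5 →σ 4

σ∘τ = [2 5 3 1 4]


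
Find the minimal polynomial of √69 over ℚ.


√69 satisfies x² - 69 = 0, irreducible over ℚ since 69 is squarefree

Minimal polynomial: x² - 69


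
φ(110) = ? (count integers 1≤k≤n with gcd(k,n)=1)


Factor n: 110 = 2 × 5 × 11
φ(n) = n · ∏(1 - 1/p) over distinct primes p | n
φ(110) = 110 · (1 - 1/2) · (1 - 1/5) · (1 - 1/11) = 40

φ(110) = 40


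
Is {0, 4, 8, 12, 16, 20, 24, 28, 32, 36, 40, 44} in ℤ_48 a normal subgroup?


H = {0, 4, 8, 12, 16, 20, 24, 28, 32, 36, 40, 44} in ℤ_48
ℤ_48 is abelian; every subgroup of an abelian group is normal

Yes, normal subgroup


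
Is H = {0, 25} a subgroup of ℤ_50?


Subgroup test for H = {0, 25} in (ℤ_50, +):
(1) 0 ∈ H? Yes
(2) Closure: for all a,b ∈ H, (a+b) mod 50 ∈ H? Yes
(3) Inverses: for all a ∈ H, -a mod 50 ∈ H? Yes

Yes, H is a subgroup of ℤ_50


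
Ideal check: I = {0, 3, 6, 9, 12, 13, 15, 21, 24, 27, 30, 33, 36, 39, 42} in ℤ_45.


Check ideal conditions for I = {0, 3, 6, 9, 12, 13, 15, 21, 24, 27, 30, 33, 36, 39, 42} in ℤ_45:
(1) I is an additive subgroup? No
(2) For r ∈ ℤ_45 and a ∈ I: r·a ∈ I? No  [counterexample: r=2, a=9, r·a mod 45 = 18 ∉ I]

No, I is not an ideal of ℤ_45


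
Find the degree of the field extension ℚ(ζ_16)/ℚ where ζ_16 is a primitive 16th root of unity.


[ℚ(ζ_n):ℚ] = deg Φ_n(x) = φ(n). Here φ(16) = 8

[ℚ(ζ_16)/ℚ where ζ_16 is a primitive 16th root of unity] = 8


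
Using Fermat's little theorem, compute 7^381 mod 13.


Fermat's little theorem: if p is prime and gcd(a,p)=1, then a^(p-1) ≡ 1 (mod p)
p = 13 is prime, gcd(7,13) = 1
Reduce exponent: 381 mod 12 = 9
So 7^381 ≡ 7^9 (mod 13)
7^9 mod 13 = 8

7^381 ≡ 8 (mod 13)


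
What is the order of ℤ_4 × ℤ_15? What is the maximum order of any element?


|ℤ_4 × ℤ_15| = 4 × 15 = 60
Max element order = lcm(4,15) = 60
Cyclic? Yes (gcd=1)

|ℤ_4×ℤ_15| = 60, max element order = 60


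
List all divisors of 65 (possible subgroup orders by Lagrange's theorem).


Lagrange's theorem: |H| divides |G|
|G| = 65
Divisors of 65: 1, 5, 13, 65

Possible subgroup orders: {1, 5, 13, 65}


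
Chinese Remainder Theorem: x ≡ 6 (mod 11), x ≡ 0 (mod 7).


m₁ = 11, m₂ = 7, gcd = 1, so CRT applies. M = m₁·m₂ = 77
Let M₁ = M/m₁ = 7, M₂ = M/m₂ = 11
Find y₁ ≡ M₁⁻¹ (mod m₁): 7⁻¹ ≡ 8 (mod 11)
Find y₂ ≡ M₂⁻¹ (mod m₂): 11⁻¹ ≡ 2 (mod 7)
x = a₁·M₁·y₁ + a₂·M₂·y₂ = 6·7·8 + 0·11·2 = 336
Reduce mod 77: x ≡ 28
Check: 28 mod 11 = 6 ✓, 28 mod 7 = 0 ✓

x ≡ 28 (mod 77)


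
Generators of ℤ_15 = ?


g generates ℤ_n iff gcd(g,n) = 1
Checking each g ∈ {1,...,14}:
gcd(1,15) = 1
gcd(2,15) = 1
gcd(3,15) = 3
gcd(4,15) = 1
gcd(5,15) = 5
gcd(6,15) = 3
gcd(7,15) = 1
gcd(8,15) = 1
gcd(9,15) = 3
gcd(10,15) = 5
gcd(11,15) = 1
gcd(12,15) = 3
gcd(13,15) = 1
gcd(14,15) = 1
Generators: {1, 2, 4, 7, 8, 11, 13, 14}
Number of generators = φ(15) = 8

Generators of ℤ_15 = {1, 2, 4, 7, 8, 11, 13, 14}


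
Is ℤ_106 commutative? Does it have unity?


ℤ_106 is a commutative ring with unity 1; 106 = 2×53 is composite, so 2·53 ≡ 0 gives zero divisors (not an integral domain)
Commutative: Yes
Integral domain: No
Has unity: Yes

ℤ_106: Commutative=Yes, Unity=Yes


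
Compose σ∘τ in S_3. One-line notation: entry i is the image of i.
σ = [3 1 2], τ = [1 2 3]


σ∘τ: apply τ first, then σ
1 →τ 1 →σ 3
2 →τ 2 →σ 1
3 →τ 3 →σ 2

σ∘τ = [3 1 2]


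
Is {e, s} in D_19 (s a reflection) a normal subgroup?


H = {e, s} in D_19 (s a reflection)
r·s·r⁻¹ = sr⁻² ≠ s for n ≥ 3, so {e, s} is not closed under conjugation

No, not a normal subgroup


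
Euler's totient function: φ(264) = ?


Factor n: 264 = 2^3 × 3 × 11
φ(n) = n · ∏(1 - 1/p) over distinct primes p | n
φ(264) = 264 · (1 - 1/2) · (1 - 1/3) · (1 - 1/11) = 80

φ(264) = 80


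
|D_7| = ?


|D_n| = 2n (n rotations and n reflections)
|D_7| = 2×7 = 14

|D_7| = 14


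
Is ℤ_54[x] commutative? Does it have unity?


ℤ_54 has zero divisors (2·27 ≡ 0), and these lift to constant zero divisors in ℤ_54[x]; so not an integral domain
Commutative: Yes
Integral domain: No
Has unity: Yes

ℤ_54[x]: Commutative=Yes, Unity=Yes


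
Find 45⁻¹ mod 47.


Use the extended Euclidean algorithm to write 1 = 45·s + 47·t; then s mod 47 is the inverse.
Euclidean algorithm:
  45 = 0·47 + 45
  47 = 1·45 + 2
  45 = 22·2 + 1
  2 = 2·1 + 0
gcd(45,47) = 1
Back-substitution gives: 45·(23) + 47·(-22) = 1
So 45⁻¹ ≡ 23 ≡ 23 (mod 47)
Check: 45 × 23 = 1035 ≡ 1 (mod 47) ✓

45⁻¹ ≡ 23 (mod 47)


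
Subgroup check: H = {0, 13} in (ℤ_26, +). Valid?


Subgroup test for H = {0, 13} in (ℤ_26, +):
(1) 0 ∈ H? Yes
(2) Closure: for all a,b ∈ H, (a+b) mod 26 ∈ H? Yes
(3) Inverses: for all a ∈ H, -a mod 26 ∈ H? Yes

Yes, H is a subgroup of ℤ_26


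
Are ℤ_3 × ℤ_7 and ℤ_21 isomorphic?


Comparing ℤ_3 × ℤ_7 and ℤ_21:
gcd(3,7) = 1, so ℤ_3 × ℤ_7 ≅ ℤ_21 (CRT)

Yes, ℤ_3 × ℤ_7 ≅ ℤ_21


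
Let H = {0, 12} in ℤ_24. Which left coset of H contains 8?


8 + H = {8 + h (mod 24) : h ∈ H}
8+0=8, 8+12=20

8 + H = {8, 20}


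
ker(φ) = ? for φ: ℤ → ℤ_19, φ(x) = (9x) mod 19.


Kernel = preimage of identity
ker(φ) = {x ∈ ℤ : 9x ≡ 0 (mod 19)}. gcd(9,19) = 1, so 9x ≡ 0 (mod 19) ⟺ x ≡ 0 (mod 19/1 = 19). Hence ker(φ) = 19ℤ

ker(φ) = 19ℤ


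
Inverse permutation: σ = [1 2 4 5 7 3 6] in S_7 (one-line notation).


To find σ⁻¹, swap domain and range:
σ(1) = 1 → σ⁻¹(1) = 1
σ(2) = 2 → σ⁻¹(2) = 2
σ(3) = 4 → σ⁻¹(4) = 3
σ(4) = 5 → σ⁻¹(5) = 4
σ(5) = 7 → σ⁻¹(7) = 5
σ(6) = 3 → σ⁻¹(3) = 6
σ(7) = 6 → σ⁻¹(6) = 7

σ⁻¹ = [1 2 6 3 4 7 5]


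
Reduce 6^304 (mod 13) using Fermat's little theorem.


Fermat's little theorem: if p is prime and gcd(a,p)=1, then a^(p-1) ≡ 1 (mod p)
p = 13 is prime, gcd(6,13) = 1
Reduce exponent: 304 mod 12 = 4
So 6^304 ≡ 6^4 (mod 13)
6^4 mod 13 = 9

6^304 ≡ 9 (mod 13)


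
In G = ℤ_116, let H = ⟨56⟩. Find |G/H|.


|⟨56⟩| = n / gcd(56, 116) = 116 / 4 = 29
H is normal (ℤ_116 is abelian).
|G/H| = |G| / |H| = 116 / 29 = 4

|G/H| = 4


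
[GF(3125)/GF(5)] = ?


GF(3125) = GF(5^5), so the extension degree is 5

[GF(3125)/GF(5)] = 5


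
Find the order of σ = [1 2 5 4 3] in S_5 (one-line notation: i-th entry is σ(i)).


Cycle decomposition: (3 5)
Cycle lengths: 2
Order = lcm(2) = 2

ord(σ) = 2


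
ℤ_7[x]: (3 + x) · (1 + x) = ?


Expand and collect like terms; reduce coefficients mod 7:
x^0: 3·1 = 3 ≡ 3 (mod 7)
x^1: 3·1 + 1·1 = 4 ≡ 4 (mod 7)
x^2: 1·1 = 1 ≡ 1 (mod 7)
Result: 3 + 4x + x^2

f · g = 3 + 4x + x^2


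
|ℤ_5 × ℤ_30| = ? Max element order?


|ℤ_5 × ℤ_30| = 5 × 30 = 150
Max element order = lcm(5,30) = 30
Cyclic? No (gcd=5)

|ℤ_5×ℤ_30| = 150, max element order = 30


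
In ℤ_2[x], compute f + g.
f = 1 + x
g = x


Add coefficients mod 2:
x^0: 1 + 0 = 1 (mod 2)
x^1: 1 + 1 = 0 (mod 2)
Result: 1

f + g = 1


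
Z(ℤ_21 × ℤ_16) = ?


Z(G) = {g ∈ G | gx = xg for all x ∈ G}
Direct product of abelian groups is abelian, so Z(G) = G

Z(ℤ_21 × ℤ_16) = ℤ_21 × ℤ_16


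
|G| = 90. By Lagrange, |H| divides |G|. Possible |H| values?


Lagrange's theorem: |H| divides |G|
|G| = 90
Divisors of 90: 1, 2, 3, 5, 6, 9, 10, 15, 18, 30, 45, 90

Possible subgroup orders: {1, 2, 3, 5, 6, 9, 10, 15, 18, 30, 45, 90}


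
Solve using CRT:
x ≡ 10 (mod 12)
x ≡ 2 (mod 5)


m₁ = 12, m₂ = 5, gcd = 1, so CRT applies. M = m₁·m₂ = 60
Let M₁ = M/m₁ = 5, M₂ = M/m₂ = 12
Find y₁ ≡ M₁⁻¹ (mod m₁): 5⁻¹ ≡ 5 (mod 12)
Find y₂ ≡ M₂⁻¹ (mod m₂): 12⁻¹ ≡ 3 (mod 5)
x = a₁·M₁·y₁ + a₂·M₂·y₂ = 10·5·5 + 2·12·3 = 322
Reduce mod 60: x ≡ 22
Check: 22 mod 12 = 10 ✓, 22 mod 5 = 2 ✓

x ≡ 22 (mod 60)


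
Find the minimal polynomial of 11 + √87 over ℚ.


Let α = 11 + √87. Then α - 11 = √87, so (α - 11)² = 87, giving α² - 22α + 34 = 0. Degree 2 and α ∉ ℚ, so this is the minimal polynomial.

Minimal polynomial: x² - 22x + 34


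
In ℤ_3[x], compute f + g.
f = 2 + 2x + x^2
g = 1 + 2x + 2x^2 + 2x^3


Add coefficients mod 3:
x^0: 2 + 1 = 0 (mod 3)
x^1: 2 + 2 = 1 (mod 3)
x^2: 1 + 2 = 0 (mod 3)
x^3: 0 + 2 = 2 (mod 3)
Result: x + 2x^3

f + g = x + 2x^3


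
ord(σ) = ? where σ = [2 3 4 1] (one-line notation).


Cycle decomposition: (1 2 3 4)
Cycle lengths: 4
Order = lcm(4) = 4

ord(σ) = 4


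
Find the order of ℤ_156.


ℤ_n has n elements.

|ℤ_156| = 156


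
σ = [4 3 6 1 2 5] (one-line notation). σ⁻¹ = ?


To find σ⁻¹, swap domain and range:
σ(1) = 4 → σ⁻¹(4) = 1
σ(2) = 3 → σ⁻¹(3) = 2
σ(3) = 6 → σ⁻¹(6) = 3
σ(4) = 1 → σ⁻¹(1) = 4
σ(5) = 2 → σ⁻¹(2) = 5
σ(6) = 5 → σ⁻¹(5) = 6

σ⁻¹ = [4 5 2 1 6 3]


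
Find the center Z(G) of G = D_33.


Z(G) = {g ∈ G | gx = xg for all x ∈ G}
For odd n, Z(D_n) = {e}: no nontrivial rotation commutes with all reflections

Z(D_33) = {e}


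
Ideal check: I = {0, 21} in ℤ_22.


Check ideal conditions for I = {0, 21} in ℤ_22:
(1) I is an additive subgroup? No
(2) For r ∈ ℤ_22 and a ∈ I: r·a ∈ I? No  [counterexample: r=2, a=21, r·a mod 22 = 20 ∉ I]

No, I is not an ideal of ℤ_22


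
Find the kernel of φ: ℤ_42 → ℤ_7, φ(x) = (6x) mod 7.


Kernel = preimage of identity
ker(φ) = {x ∈ ℤ_42 : 6x ≡ 0 (mod 7)}. Since 7 | 42, φ is well-defined. The kernel is the cyclic subgroup ⟨7⟩ of ℤ_42 (order 6), i.e. {0, 7, 14, 21, 28, 35}

ker(φ) = {0, 7, 14, 21, 28, 35}


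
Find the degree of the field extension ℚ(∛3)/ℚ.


∛3 has minimal polynomial x³ - 3 (irreducible over ℚ since 3 is not a perfect cube)

[ℚ(∛3)/ℚ] = 3


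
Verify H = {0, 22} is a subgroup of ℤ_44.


Subgroup test for H = {0, 22} in (ℤ_44, +):
(1) 0 ∈ H? Yes
(2) Closure: for all a,b ∈ H, (a+b) mod 44 ∈ H? Yes
(3) Inverses: for all a ∈ H, -a mod 44 ∈ H? Yes

Yes, H is a subgroup of ℤ_44


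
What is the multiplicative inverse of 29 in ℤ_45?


Use the extended Euclidean algorithm to write 1 = 29·s + 45·t; then s mod 45 is the inverse.
Euclidean algorithm:
  29 = 0·45 + 29
  45 = 1·29 + 16
  29 = 1·16 + 13
  16 = 1·13 + 3
  13 = 4·3 + 1
  3 = 3·1 + 0
gcd(29,45) = 1
Back-substitution gives: 29·(14) + 45·(-9) = 1
So 29⁻¹ ≡ 14 ≡ 14 (mod 45)
Check: 29 × 14 = 406 ≡ 1 (mod 45) ✓

29⁻¹ ≡ 14 (mod 45)


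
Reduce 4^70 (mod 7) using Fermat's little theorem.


Fermat's little theorem: if p is prime and gcd(a,p)=1, then a^(p-1) ≡ 1 (mod p)
p = 7 is prime, gcd(4,7) = 1
Reduce exponent: 70 mod 6 = 4
So 4^70 ≡ 4^4 (mod 7)
4^4 mod 7 = 4

4^70 ≡ 4 (mod 7)


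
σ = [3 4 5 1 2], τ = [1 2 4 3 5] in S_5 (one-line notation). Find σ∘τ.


σ∘τ: apply τ first, then σ
1 →τ 1 →σ 3
2 →τ 2 →σ 4
3 →τ 4 →σ 1
4 →τ 3 →σ 5
5 →τ 5 →σ 2

σ∘τ = [3 4 1 5 2]


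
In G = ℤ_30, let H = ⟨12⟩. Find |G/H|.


|⟨12⟩| = n / gcd(12, 30) = 30 / 6 = 5
H is normal (ℤ_30 is abelian).
|G/H| = |G| / |H| = 30 / 5 = 6

|G/H| = 6


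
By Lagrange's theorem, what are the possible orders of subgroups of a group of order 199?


Lagrange's theorem: |H| divides |G|
|G| = 199
Divisors of 199: 1, 199

Possible subgroup orders: {1, 199}


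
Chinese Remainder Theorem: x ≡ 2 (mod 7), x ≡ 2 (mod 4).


m₁ = 7, m₂ = 4, gcd = 1, so CRT applies. M = m₁·m₂ = 28
Let M₁ = M/m₁ = 4, M₂ = M/m₂ = 7
Find y₁ ≡ M₁⁻¹ (mod m₁): 4⁻¹ ≡ 2 (mod 7)
Find y₂ ≡ M₂⁻¹ (mod m₂): 7⁻¹ ≡ 3 (mod 4)
x = a₁·M₁·y₁ + a₂·M₂·y₂ = 2·4·2 + 2·7·3 = 58
Reduce mod 28: x ≡ 2
Check: 2 mod 7 = 2 ✓, 2 mod 4 = 2 ✓

x ≡ 2 (mod 28)


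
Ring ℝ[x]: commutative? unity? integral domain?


Polynomial ring over ℝ (an integral domain) is a commutative integral domain with unity 1
Commutative: Yes
Integral domain: Yes
Has unity: Yes

ℝ[x]: Commutative=Yes, Unity=Yes


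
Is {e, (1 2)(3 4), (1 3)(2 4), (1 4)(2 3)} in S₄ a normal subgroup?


H = {e, (1 2)(3 4), (1 3)(2 4), (1 4)(2 3)} in S₄
This is the Klein four-group V₄; it is normal in S₄ (it is a union of conjugacy classes)

Yes, normal subgroup


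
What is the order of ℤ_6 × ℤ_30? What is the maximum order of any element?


|ℤ_6 × ℤ_30| = 6 × 30 = 180
Max element order = lcm(6,30) = 30
Cyclic? No (gcd=6)

|ℤ_6×ℤ_30| = 180, max element order = 30


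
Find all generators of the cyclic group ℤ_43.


g generates ℤ_n iff gcd(g,n) = 1
Prime factors of 43: 43
Generators are g ∈ {1,...,42} not divisible by any of these primes.
Generators: {1, 2, 3, 4, 5, 6, 7, 8, 9, 10, 11, 12, 13, 14, 15, 16, 17, 18, 19, 20, 21, 22, 23, 24, 25, 26, 27, 28, 29, 30, 31, 32, 33, 34, 35, 36, 37, 38, 39, 40, 41, 42}
Number of generators = φ(43) = 42

Generators of ℤ_43 = {1, 2, 3, 4, 5, 6, 7, 8, 9, 10, 11, 12, 13, 14, 15, 16, 17, 18, 19, 20, 21, 22, 23, 24, 25, 26, 27, 28, 29, 30, 31, 32, 33, 34, 35, 36, 37, 38, 39, 40, 41, 42}


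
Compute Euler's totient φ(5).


φ(n) = count of k ∈ {1,...,n} with gcd(k,n)=1
Coprimes to 5: {1, 2, 3, 4}
Count: 4

φ(5) = 4


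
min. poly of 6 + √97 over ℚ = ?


Let α = 6 + √97. Then α - 6 = √97, so (α - 6)² = 97, giving α² - 12α - 61 = 0. Degree 2 and α ∉ ℚ, so this is the minimal polynomial.

Minimal polynomial: x² - 12x - 61


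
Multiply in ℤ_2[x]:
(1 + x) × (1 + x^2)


Expand and collect like terms; reduce coefficients mod 2:
x^0: 1·1 = 1 ≡ 1 (mod 2)
x^1: 1·0 + 1·1 = 1 ≡ 1 (mod 2)
x^2: 1·1 + 1·0 = 1 ≡ 1 (mod 2)
x^3: 1·1 = 1 ≡ 1 (mod 2)
Result: 1 + x + x^2 + x^3

f · g = 1 + x + x^2 + x^3


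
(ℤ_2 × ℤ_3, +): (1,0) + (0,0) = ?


Operation: componentwise addition mod (2, 3)
(1,0) + (0,0) = ((a₁+b₁) mod 2, (a₂+b₂) mod 3) with a = (1,0), b = (0,0)

(1,0) + (0,0) = (1,0)


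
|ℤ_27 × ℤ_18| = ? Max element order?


|ℤ_27 × ℤ_18| = 27 × 18 = 486
Max element order = lcm(27,18) = 54
Cyclic? No (gcd=9)

|ℤ_27×ℤ_18| = 486, max element order = 54


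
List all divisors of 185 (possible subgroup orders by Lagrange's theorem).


Lagrange's theorem: |H| divides |G|
|G| = 185
Divisors of 185: 1, 5, 37, 185

Possible subgroup orders: {1, 5, 37, 185}


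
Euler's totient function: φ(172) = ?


Factor n: 172 = 2^2 × 43
φ(n) = n · ∏(1 - 1/p) over distinct primes p | n
φ(172) = 172 · (1 - 1/2) · (1 - 1/43) = 84

φ(172) = 84


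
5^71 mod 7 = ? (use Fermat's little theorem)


Fermat's little theorem: if p is prime and gcd(a,p)=1, then a^(p-1) ≡ 1 (mod p)
p = 7 is prime, gcd(5,7) = 1
Reduce exponent: 71 mod 6 = 5
So 5^71 ≡ 5^5 (mod 7)
5^5 mod 7 = 3

5^71 ≡ 3 (mod 7)


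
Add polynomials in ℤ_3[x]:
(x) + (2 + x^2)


Add coefficients mod 3:
x^0: 0 + 2 = 2 (mod 3)
x^1: 1 + 0 = 1 (mod 3)
x^2: 0 + 1 = 1 (mod 3)
Result: 2 + x + x^2

f + g = 2 + x + x^2


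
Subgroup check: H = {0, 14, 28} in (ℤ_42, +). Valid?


Subgroup test for H = {0, 14, 28} in (ℤ_42, +):
(1) 0 ∈ H? Yes
(2) Closure: for all a,b ∈ H, (a+b) mod 42 ∈ H? Yes
(3) Inverses: for all a ∈ H, -a mod 42 ∈ H? Yes

Yes, H is a subgroup of ℤ_42


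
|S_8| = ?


|S_n| = n! (number of permutations of n symbols)
|S_8| = 8! = 40320

|S_8| = 40320


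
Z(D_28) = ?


Z(G) = {g ∈ G | gx = xg for all x ∈ G}
For even n, Z(D_n) = {e, r^(n/2)}: the 180° rotation r^14 commutes with every reflection and rotation

Z(D_28) = {e, r^14}


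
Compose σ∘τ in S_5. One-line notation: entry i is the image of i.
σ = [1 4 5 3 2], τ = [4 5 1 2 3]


σ∘τ: apply τ first, then σ
1 →τ 4 →σ 3
2 →τ 5 →σ 2
3 →τ 1 →σ 1
4 →τ 2 →σ 4
5 →τ 3 →σ 5

σ∘τ = [3 2 1 4 5]


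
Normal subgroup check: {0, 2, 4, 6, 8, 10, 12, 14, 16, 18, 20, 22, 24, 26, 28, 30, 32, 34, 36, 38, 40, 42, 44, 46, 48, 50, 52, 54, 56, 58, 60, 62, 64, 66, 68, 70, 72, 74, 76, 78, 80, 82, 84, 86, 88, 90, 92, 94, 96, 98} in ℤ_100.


H = {0, 2, 4, 6, 8, 10, 12, 14, 16, 18, 20, 22, 24, 26, 28, 30, 32, 34, 36, 38, 40, 42, 44, 46, 48, 50, 52, 54, 56, 58, 60, 62, 64, 66, 68, 70, 72, 74, 76, 78, 80, 82, 84, 86, 88, 90, 92, 94, 96, 98} in ℤ_100
ℤ_100 is abelian; every subgroup of an abelian group is normal

Yes, normal subgroup


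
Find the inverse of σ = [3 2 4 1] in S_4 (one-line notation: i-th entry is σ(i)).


To find σ⁻¹, swap domain and range:
σ(1) = 3 → σ⁻¹(3) = 1
σ(2) = 2 → σ⁻¹(2) = 2
σ(3) = 4 → σ⁻¹(4) = 3
σ(4) = 1 → σ⁻¹(1) = 4

σ⁻¹ = [4 2 1 3]


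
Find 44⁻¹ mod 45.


Use the extended Euclidean algorithm to write 1 = 44·s + 45·t; then s mod 45 is the inverse.
Euclidean algorithm:
  44 = 0·45 + 44
  45 = 1·44 + 1
  44 = 44·1 + 0
gcd(44,45) = 1
Back-substitution gives: 44·(-1) + 45·(1) = 1
So 44⁻¹ ≡ -1 ≡ 44 (mod 45)
Check: 44 × 44 = 1936 ≡ 1 (mod 45) ✓

44⁻¹ ≡ 44 (mod 45)


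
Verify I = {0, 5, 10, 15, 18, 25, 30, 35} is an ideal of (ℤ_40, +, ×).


Check ideal conditions for I = {0, 5, 10, 15, 18, 25, 30, 35} in ℤ_40:
(1) I is an additive subgroup? No
(2) For r ∈ ℤ_40 and a ∈ I: r·a ∈ I? No  [counterexample: r=2, a=10, r·a mod 40 = 20 ∉ I]

No, I is not an ideal of ℤ_40


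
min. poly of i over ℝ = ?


i satisfies x² + 1 = 0, irreducible over ℝ

Minimal polynomial: x² + 1


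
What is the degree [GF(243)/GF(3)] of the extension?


GF(243) = GF(3^5), so the extension degree is 5

[GF(243)/GF(3)] = 5


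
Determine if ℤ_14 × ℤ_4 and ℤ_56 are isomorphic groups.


Comparing ℤ_14 × ℤ_4 and ℤ_56:
gcd(14,4) = 2 ≠ 1. Max element order in ℤ_14×ℤ_4 is lcm(14,4) = 28 < 56, so it has no element of order 56

No, ℤ_14 × ℤ_4 ≇ ℤ_56


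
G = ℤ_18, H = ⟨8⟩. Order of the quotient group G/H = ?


|⟨8⟩| = n / gcd(8, 18) = 18 / 2 = 9
H is normal (ℤ_18 is abelian).
|G/H| = |G| / |H| = 18 / 9 = 2

|G/H| = 2


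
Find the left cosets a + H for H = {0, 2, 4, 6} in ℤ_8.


H = {0, 2, 4, 6}, |H| = 4
Number of cosets = |G|/|H| = 8/4 = 2
0 + H = {0, 2, 4, 6}
1 + H = {1, 3, 5, 7}

Cosets: 0+H={0,2,4,6}; 1+H={1,3,5,7}


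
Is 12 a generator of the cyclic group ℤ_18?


g generates ℤ_n iff gcd(g, n) = 1
gcd(12, 18) = 6
Since gcd = 6 ≠ 1, ⟨12⟩ has order 3 < 18, so 12 is not a generator.

No, 12 does not generate ℤ_18


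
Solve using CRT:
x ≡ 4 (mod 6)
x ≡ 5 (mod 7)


m₁ = 6, m₂ = 7, gcd = 1, so CRT applies. M = m₁·m₂ = 42
Let M₁ = M/m₁ = 7, M₂ = M/m₂ = 6
Find y₁ ≡ M₁⁻¹ (mod m₁): 7⁻¹ ≡ 1 (mod 6)
Find y₂ ≡ M₂⁻¹ (mod m₂): 6⁻¹ ≡ 6 (mod 7)
x = a₁·M₁·y₁ + a₂·M₂·y₂ = 4·7·1 + 5·6·6 = 208
Reduce mod 42: x ≡ 40
Check: 40 mod 6 = 4 ✓, 40 mod 7 = 5 ✓

x ≡ 40 (mod 42)


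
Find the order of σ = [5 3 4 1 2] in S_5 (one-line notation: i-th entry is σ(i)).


Cycle decomposition: (1 5 2 3 4)
Cycle lengths: 5
Order = lcm(5) = 5

ord(σ) = 5


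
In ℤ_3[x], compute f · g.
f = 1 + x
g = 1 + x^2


Expand and collect like terms; reduce coefficients mod 3:
x^0: 1·1 = 1 ≡ 1 (mod 3)
x^1: 1·0 + 1·1 = 1 ≡ 1 (mod 3)
x^2: 1·1 + 1·0 = 1 ≡ 1 (mod 3)
x^3: 1·1 = 1 ≡ 1 (mod 3)
Result: 1 + x + x^2 + x^3

f · g = 1 + x + x^2 + x^3


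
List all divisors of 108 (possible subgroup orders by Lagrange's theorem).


Lagrange's theorem: |H| divides |G|
|G| = 108
Divisors of 108: 1, 2, 3, 4, 6, 9, 12, 18, 27, 36, 54, 108

Possible subgroup orders: {1, 2, 3, 4, 6, 9, 12, 18, 27, 36, 54, 108}


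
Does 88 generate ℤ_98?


g generates ℤ_n iff gcd(g, n) = 1
gcd(88, 98) = 2
Since gcd = 2 ≠ 1, ⟨88⟩ has order 49 < 98, so 88 is not a generator.

No, 88 does not generate ℤ_98


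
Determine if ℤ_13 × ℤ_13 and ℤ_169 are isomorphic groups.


Comparing ℤ_13 × ℤ_13 and ℤ_169:
gcd(13,13) = 13 ≠ 1. Max element order in ℤ_13×ℤ_13 is lcm(13,13) = 13 < 169, so it has no element of order 169

No, ℤ_13 × ℤ_13 ≇ ℤ_169


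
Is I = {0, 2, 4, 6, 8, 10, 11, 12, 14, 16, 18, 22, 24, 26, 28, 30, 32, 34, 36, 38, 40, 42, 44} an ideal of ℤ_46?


Check ideal conditions for I = {0, 2, 4, 6, 8, 10, 11, 12, 14, 16, 18, 22, 24, 26, 28, 30, 32, 34, 36, 38, 40, 42, 44} in ℤ_46:
(1) I is an additive subgroup? No
(2) For r ∈ ℤ_46 and a ∈ I: r·a ∈ I? No  [counterexample: r=2, a=10, r·a mod 46 = 20 ∉ I]

No, I is not an ideal of ℤ_46


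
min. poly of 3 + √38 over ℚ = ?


Let α = 3 + √38. Then α - 3 = √38, so (α - 3)² = 38, giving α² - 6α - 29 = 0. Degree 2 and α ∉ ℚ, so this is the minimal polynomial.

Minimal polynomial: x² - 6x - 29


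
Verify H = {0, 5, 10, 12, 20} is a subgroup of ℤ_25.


Subgroup test for H = {0, 5, 10, 12, 20} in (ℤ_25, +):
(1) 0 ∈ H? Yes
(2) Closure: for all a,b ∈ H, (a+b) mod 25 ∈ H? No  [counterexample: 5 + 10 = 15 ∉ H]
(3) Inverses: for all a ∈ H, -a mod 25 ∈ H? No

No, H is not a subgroup of ℤ_25


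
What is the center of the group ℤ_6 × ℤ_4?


Z(G) = {g ∈ G | gx = xg for all x ∈ G}
Direct product of abelian groups is abelian, so Z(G) = G

Z(ℤ_6 × ℤ_4) = ℤ_6 × ℤ_4


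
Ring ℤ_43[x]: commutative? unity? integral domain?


ℤ_43 is a field (n prime), so ℤ_43[x] is a commutative integral domain with unity
Commutative: Yes
Integral domain: Yes
Has unity: Yes

ℤ_43[x]: Commutative=Yes, Unity=Yes


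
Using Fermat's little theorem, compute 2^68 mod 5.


Fermat's little theorem: if p is prime and gcd(a,p)=1, then a^(p-1) ≡ 1 (mod p)
p = 5 is prime, gcd(2,5) = 1
Reduce exponent: 68 mod 4 = 0
So 2^68 ≡ 2^0 (mod 5)
2^0 = 1

2^68 ≡ 1 (mod 5)


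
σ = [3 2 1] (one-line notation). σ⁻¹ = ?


To find σ⁻¹, swap domain and range:
σ(1) = 3 → σ⁻¹(3) = 1
σ(2) = 2 → σ⁻¹(2) = 2
σ(3) = 1 → σ⁻¹(1) = 3

σ⁻¹ = [3 2 1]


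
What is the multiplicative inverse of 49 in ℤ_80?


Use the extended Euclidean algorithm to write 1 = 49·s + 80·t; then s mod 80 is the inverse.
Euclidean algorithm:
  49 = 0·80 + 49
  80 = 1·49 + 31
  49 = 1·31 + 18
  31 = 1·18 + 13
  18 = 1·13 + 5
  13 = 2·5 + 3
  5 = 1·3 + 2
  3 = 1·2 + 1
  2 = 2·1 + 0
gcd(49,80) = 1
Back-substitution gives: 49·(-31) + 80·(19) = 1
So 49⁻¹ ≡ -31 ≡ 49 (mod 80)
Check: 49 × 49 = 2401 ≡ 1 (mod 80) ✓

49⁻¹ ≡ 49 (mod 80)


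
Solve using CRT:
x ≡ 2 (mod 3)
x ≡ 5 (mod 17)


m₁ = 3, m₂ = 17, gcd = 1, so CRT applies. M = m₁·m₂ = 51
Let M₁ = M/m₁ = 17, M₂ = M/m₂ = 3
Find y₁ ≡ M₁⁻¹ (mod m₁): 17⁻¹ ≡ 2 (mod 3)
Find y₂ ≡ M₂⁻¹ (mod m₂): 3⁻¹ ≡ 6 (mod 17)
x = a₁·M₁·y₁ + a₂·M₂·y₂ = 2·17·2 + 5·3·6 = 158
Reduce mod 51: x ≡ 5
Check: 5 mod 3 = 2 ✓, 5 mod 17 = 5 ✓

x ≡ 5 (mod 51)


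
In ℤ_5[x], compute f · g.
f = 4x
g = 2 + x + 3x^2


Expand and collect like terms; reduce coefficients mod 5:
x^0: 0·2 = 0 ≡ 0 (mod 5)
x^1: 0·1 + 4·2 = 8 ≡ 3 (mod 5)
x^2: 0·3 + 4·1 = 4 ≡ 4 (mod 5)
x^3: 4·3 = 12 ≡ 2 (mod 5)
Result: 3x + 4x^2 + 2x^3

f · g = 3x + 4x^2 + 2x^3


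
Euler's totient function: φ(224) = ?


Factor n: 224 = 2^5 × 7
φ(n) = n · ∏(1 - 1/p) over distinct primes p | n
φ(224) = 224 · (1 - 1/2) · (1 - 1/7) = 96

φ(224) = 96


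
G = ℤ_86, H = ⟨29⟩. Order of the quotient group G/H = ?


|⟨29⟩| = n / gcd(29, 86) = 86 / 1 = 86
H is normal (ℤ_86 is abelian).
|G/H| = |G| / |H| = 86 / 86 = 1

|G/H| = 1


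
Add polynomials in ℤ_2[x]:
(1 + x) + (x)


Add coefficients mod 2:
x^0: 1 + 0 = 1 (mod 2)
x^1: 1 + 1 = 0 (mod 2)
Result: 1

f + g = 1


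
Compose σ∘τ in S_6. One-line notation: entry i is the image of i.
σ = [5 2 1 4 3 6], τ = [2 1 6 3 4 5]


σ∘τ: apply τ first, then σ
1 →τ 2 →σ 2
2 →τ 1 →σ 5
3 →τ 6 →σ 6
4 →τ 3 →σ 1
5 →τ 4 →σ 4
6 →τ 5 →σ 3

σ∘τ = [2 5 6 1 4 3]


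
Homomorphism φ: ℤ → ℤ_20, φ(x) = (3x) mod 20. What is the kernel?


Kernel = preimage of identity
ker(φ) = {x ∈ ℤ : 3x ≡ 0 (mod 20)}. gcd(3,20) = 1, so 3x ≡ 0 (mod 20) ⟺ x ≡ 0 (mod 20/1 = 20). Hence ker(φ) = 20ℤ

ker(φ) = 20ℤ


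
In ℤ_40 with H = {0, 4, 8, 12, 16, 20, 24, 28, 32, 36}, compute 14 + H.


14 + H = {14 + h (mod 40) : h ∈ H}
14+0=14, 14+4=18, 14+8=22, 14+12=26, 14+16=30, 14+20=34, 14+24=38, 14+28=2, 14+32=6, 14+36=10
14 + H = {2, 6, 10, 14, 18, 22, 26, 30, 34, 38} = 2 + H

14 + H = {2, 6, 10, 14, 18, 22, 26, 30, 34, 38}


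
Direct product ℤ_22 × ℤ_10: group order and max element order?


|ℤ_22 × ℤ_10| = 22 × 10 = 220
Max element order = lcm(22,10) = 110
Cyclic? No (gcd=2)

|ℤ_22×ℤ_10| = 220, max element order = 110


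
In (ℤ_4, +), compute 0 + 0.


Operation: addition mod 4
0 + 0 = (a + b) mod 4 with a = 0, b = 0

0 + 0 = 0


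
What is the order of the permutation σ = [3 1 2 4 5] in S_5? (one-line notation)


Cycle decomposition: (1 3 2)
Cycle lengths: 3
Order = lcm(3) = 3

ord(σ) = 3


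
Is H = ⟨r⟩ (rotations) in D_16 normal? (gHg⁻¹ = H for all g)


H = ⟨r⟩ (rotations) in D_16
The rotation subgroup ⟨r⟩ has index 2 in D_16, so it is normal

Yes, normal subgroup


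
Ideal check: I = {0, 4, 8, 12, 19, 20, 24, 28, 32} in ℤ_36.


Check ideal conditions for I = {0, 4, 8, 12, 19, 20, 24, 28, 32} in ℤ_36:
(1) I is an additive subgroup? No
(2) For r ∈ ℤ_36 and a ∈ I: r·a ∈ I? No  [counterexample: r=2, a=8, r·a mod 36 = 16 ∉ I]

No, I is not an ideal of ℤ_36


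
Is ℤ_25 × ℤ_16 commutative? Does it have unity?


Direct product ring; commutative with unity (1,1); but (1,0)·(0,1) = (0,0) gives zero divisors, so not an integral domain
Commutative: Yes
Integral domain: No
Has unity: Yes

ℤ_25 × ℤ_16: Commutative=Yes, Unity=Yes


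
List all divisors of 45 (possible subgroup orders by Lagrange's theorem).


Lagrange's theorem: |H| divides |G|
|G| = 45
Divisors of 45: 1, 3, 5, 9, 15, 45

Possible subgroup orders: {1, 3, 5, 9, 15, 45}


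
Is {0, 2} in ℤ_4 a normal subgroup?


H = {0, 2} in ℤ_4
ℤ_4 is abelian; every subgroup of an abelian group is normal

Yes, normal subgroup


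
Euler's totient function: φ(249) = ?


Factor n: 249 = 3 × 83
φ(n) = n · ∏(1 - 1/p) over distinct primes p | n
φ(249) = 249 · (1 - 1/3) · (1 - 1/83) = 164

φ(249) = 164


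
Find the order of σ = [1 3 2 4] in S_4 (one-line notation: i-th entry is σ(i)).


Cycle decomposition: (2 3)
Cycle lengths: 2
Order = lcm(2) = 2

ord(σ) = 2


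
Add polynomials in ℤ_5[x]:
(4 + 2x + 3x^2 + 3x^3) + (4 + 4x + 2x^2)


Add coefficients mod 5:
x^0: 4 + 4 = 3 (mod 5)
x^1: 2 + 4 = 1 (mod 5)
x^2: 3 + 2 = 0 (mod 5)
x^3: 3 + 0 = 3 (mod 5)
Result: 3 + x + 3x^3

f + g = 3 + x + 3x^3


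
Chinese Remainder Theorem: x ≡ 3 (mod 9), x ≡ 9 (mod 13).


m₁ = 9, m₂ = 13, gcd = 1, so CRT applies. M = m₁·m₂ = 117
Let M₁ = M/m₁ = 13, M₂ = M/m₂ = 9
Find y₁ ≡ M₁⁻¹ (mod m₁): 13⁻¹ ≡ 7 (mod 9)
Find y₂ ≡ M₂⁻¹ (mod m₂): 9⁻¹ ≡ 3 (mod 13)
x = a₁·M₁·y₁ + a₂·M₂·y₂ = 3·13·7 + 9·9·3 = 516
Reduce mod 117: x ≡ 48
Check: 48 mod 9 = 3 ✓, 48 mod 13 = 9 ✓

x ≡ 48 (mod 117)


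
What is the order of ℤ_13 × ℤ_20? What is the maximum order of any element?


|ℤ_13 × ℤ_20| = 13 × 20 = 260
Max element order = lcm(13,20) = 260
Cyclic? Yes (gcd=1)

|ℤ_13×ℤ_20| = 260, max element order = 260


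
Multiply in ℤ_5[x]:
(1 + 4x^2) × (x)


Expand and collect like terms; reduce coefficients mod 5:
x^0: 1·0 = 0 ≡ 0 (mod 5)
x^1: 1·1 + 0·0 = 1 ≡ 1 (mod 5)
x^2: 0·1 + 4·0 = 0 ≡ 0 (mod 5)
x^3: 4·1 = 4 ≡ 4 (mod 5)
Result: x + 4x^3

f · g = x + 4x^3


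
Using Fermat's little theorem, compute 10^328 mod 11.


Fermat's little theorem: if p is prime and gcd(a,p)=1, then a^(p-1) ≡ 1 (mod p)
p = 11 is prime, gcd(10,11) = 1
Reduce exponent: 328 mod 10 = 8
So 10^328 ≡ 10^8 (mod 11)
10^8 mod 11 = 1

10^328 ≡ 1 (mod 11)


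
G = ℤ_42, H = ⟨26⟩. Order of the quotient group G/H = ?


|⟨26⟩| = n / gcd(26, 42) = 42 / 2 = 21
H is normal (ℤ_42 is abelian).
|G/H| = |G| / |H| = 42 / 21 = 2

|G/H| = 2


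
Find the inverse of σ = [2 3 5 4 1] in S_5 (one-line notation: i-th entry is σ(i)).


To find σ⁻¹, swap domain and range:
σ(1) = 2 → σ⁻¹(2) = 1
σ(2) = 3 → σ⁻¹(3) = 2
σ(3) = 5 → σ⁻¹(5) = 3
σ(4) = 4 → σ⁻¹(4) = 4
σ(5) = 1 → σ⁻¹(1) = 5

σ⁻¹ = [5 1 2 4 3]


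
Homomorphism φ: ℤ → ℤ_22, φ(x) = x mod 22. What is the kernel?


Kernel = preimage of identity
ker(φ) = {x ∈ ℤ : x ≡ 0 (mod 22)} = 22ℤ = {0, ±22, ±44, ...}

ker(φ) = 22ℤ


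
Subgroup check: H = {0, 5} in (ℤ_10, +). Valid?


Subgroup test for H = {0, 5} in (ℤ_10, +):
(1) 0 ∈ H? Yes
(2) Closure: for all a,b ∈ H, (a+b) mod 10 ∈ H? Yes
(3) Inverses: for all a ∈ H, -a mod 10 ∈ H? Yes

Yes, H is a subgroup of ℤ_10


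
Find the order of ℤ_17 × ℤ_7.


|A × B| = |A| · |B|
|ℤ_17 × ℤ_7| = 17 × 7 = 119

|ℤ_17 × ℤ_7| = 119


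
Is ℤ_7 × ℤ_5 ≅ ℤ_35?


Comparing ℤ_7 × ℤ_5 and ℤ_35:
gcd(7,5) = 1, so ℤ_7 × ℤ_5 ≅ ℤ_35 (CRT)

Yes, ℤ_7 × ℤ_5 ≅ ℤ_35
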